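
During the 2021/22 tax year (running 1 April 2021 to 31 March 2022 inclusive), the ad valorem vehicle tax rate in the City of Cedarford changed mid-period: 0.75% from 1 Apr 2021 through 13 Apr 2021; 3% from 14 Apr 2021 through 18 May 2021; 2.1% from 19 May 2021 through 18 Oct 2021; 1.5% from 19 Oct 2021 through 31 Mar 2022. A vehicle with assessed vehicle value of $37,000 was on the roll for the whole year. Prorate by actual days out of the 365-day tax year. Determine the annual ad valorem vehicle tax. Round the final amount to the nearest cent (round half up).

1 Apr – 13 Apr 2021: 13 days at 0.75% → $37,000 × 0.75% × 13/365 = $9.8836
14 Apr – 18 May 2021: 35 days at 3% → $37,000 × 3% × 35/365 = $106.4384
19 May – 18 Oct 2021: 153 days at 2.1% → $37,000 × 2.1% × 153/365 = $325.7014
19 Oct 2021 – 31 Mar 2022: 164 days at 1.5% → $37,000 × 1.5% × 164/365 = $249.3699
Total = $691.3932

$691.39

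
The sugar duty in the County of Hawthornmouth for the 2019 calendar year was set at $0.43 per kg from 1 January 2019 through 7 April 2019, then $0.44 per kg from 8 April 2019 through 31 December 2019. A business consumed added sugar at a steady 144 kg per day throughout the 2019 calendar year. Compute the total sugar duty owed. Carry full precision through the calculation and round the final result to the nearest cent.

$22,986.72

1 January – 7 April 2019: 97 days × 144 kg/day = 13,968 kg at $0.43/kg → $6,006.24
8 April – 31 December 2019: 268 days × 144 kg/day = 38,592 kg at $0.44/kg → $16,980.48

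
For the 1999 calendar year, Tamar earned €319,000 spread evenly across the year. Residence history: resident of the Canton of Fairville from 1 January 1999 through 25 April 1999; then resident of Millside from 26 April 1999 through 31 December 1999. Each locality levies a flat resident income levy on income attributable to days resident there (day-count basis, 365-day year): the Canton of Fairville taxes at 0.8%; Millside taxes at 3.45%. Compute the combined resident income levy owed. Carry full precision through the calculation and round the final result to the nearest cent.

The Canton of Fairville, 1 January – 25 April 1999: 115 days → €319,000 × 0.8% × 115/365 = €804.0548
Millside, 26 April – 31 December 1999: 250 days → €319,000 × 3.45% × 250/365 = €7,538.0137
Total = €8,342.0685

€8,342.07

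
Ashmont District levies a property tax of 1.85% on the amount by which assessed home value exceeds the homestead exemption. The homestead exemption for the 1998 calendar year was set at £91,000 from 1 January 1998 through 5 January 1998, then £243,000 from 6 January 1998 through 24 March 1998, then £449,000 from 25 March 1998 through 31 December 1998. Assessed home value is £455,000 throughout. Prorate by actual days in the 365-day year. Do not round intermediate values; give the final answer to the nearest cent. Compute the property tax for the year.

1 January – 5 January 1998: 5 days, exemption £91,000 → (£455,000 − £91,000) × 1.85% × 5/365 = £92.2466
6 January – 24 March 1998: 78 days, exemption £243,000 → (£455,000 − £243,000) × 1.85% × 78/365 = £838.1260
25 March – 31 December 1998: 282 days, exemption £449,000 → (£455,000 − £449,000) × 1.85% × 282/365 = £85.7589
Total = £1,016.1315

£1,016.13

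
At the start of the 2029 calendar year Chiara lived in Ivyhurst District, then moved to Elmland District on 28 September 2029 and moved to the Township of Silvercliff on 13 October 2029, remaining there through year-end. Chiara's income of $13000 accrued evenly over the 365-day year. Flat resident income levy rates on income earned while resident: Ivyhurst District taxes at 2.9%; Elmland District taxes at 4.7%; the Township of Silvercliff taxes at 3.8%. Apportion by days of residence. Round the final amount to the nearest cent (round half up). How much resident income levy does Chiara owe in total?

Ivyhurst District, 1 January – 27 September 2029: 270 days → $13000 × 2.9% × 270/365 = $278.8767
Elmland District, 28 September – 12 October 2029: 15 days → $13000 × 4.7% × 15/365 = $25.1096
The Township of Silvercliff, 13 October – 31 December 2029: 80 days → $13000 × 3.8% × 80/365 = $108.2740
Total = $412.2603

$412.26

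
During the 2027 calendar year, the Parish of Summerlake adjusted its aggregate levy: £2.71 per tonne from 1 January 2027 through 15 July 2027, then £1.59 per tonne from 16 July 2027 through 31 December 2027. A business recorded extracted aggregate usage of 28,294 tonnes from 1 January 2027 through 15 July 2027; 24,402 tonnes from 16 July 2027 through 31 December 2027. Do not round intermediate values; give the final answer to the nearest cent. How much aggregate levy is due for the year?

1 January – 15 July 2027: 28,294 tonnes at £2.71/tonne → £76676.74
16 July – 31 December 2027: 24,402 tonnes at £1.59/tonne → £38799.18

£115475.92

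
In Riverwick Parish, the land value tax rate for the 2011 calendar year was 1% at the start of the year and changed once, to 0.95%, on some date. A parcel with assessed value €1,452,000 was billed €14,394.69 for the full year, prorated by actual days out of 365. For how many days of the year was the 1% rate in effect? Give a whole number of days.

302 days

Let d = days at the first rate; then 365 − d days at the second rate.
€1,452,000 × [1%·d + 0.95%·(365−d)] / 365 = €14,394.69
Solving gives d = 302, so the new rate took effect on 30 October 2011.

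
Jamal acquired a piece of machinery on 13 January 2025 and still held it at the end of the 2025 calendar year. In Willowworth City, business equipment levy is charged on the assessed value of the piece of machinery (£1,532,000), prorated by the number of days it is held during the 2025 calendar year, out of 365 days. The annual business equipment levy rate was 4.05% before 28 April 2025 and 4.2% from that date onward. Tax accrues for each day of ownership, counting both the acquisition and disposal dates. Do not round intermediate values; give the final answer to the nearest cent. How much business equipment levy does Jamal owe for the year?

£61,567.51

13 January – 27 April 2025: 105 days at 4.05% → £1,532,000 × 4.05% × 105/365 = £17,848.8493
28 April – 31 December 2025: 248 days at 4.2% → £1,532,000 × 4.2% × 248/365 = £43,718.6630
Total = £61,567.5123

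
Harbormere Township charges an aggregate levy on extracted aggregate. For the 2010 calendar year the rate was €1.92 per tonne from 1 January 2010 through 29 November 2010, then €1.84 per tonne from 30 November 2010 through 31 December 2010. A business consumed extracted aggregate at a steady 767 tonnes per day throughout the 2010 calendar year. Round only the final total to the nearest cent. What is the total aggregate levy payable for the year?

1 January – 29 November 2010: 333 days × 767 tonnes/day = 255,411 tonnes at €1.92/tonne → €490,389.12
30 November – 31 December 2010: 32 days × 767 tonnes/day = 24,544 tonnes at €1.84/tonne → €45,160.96

€535,550.08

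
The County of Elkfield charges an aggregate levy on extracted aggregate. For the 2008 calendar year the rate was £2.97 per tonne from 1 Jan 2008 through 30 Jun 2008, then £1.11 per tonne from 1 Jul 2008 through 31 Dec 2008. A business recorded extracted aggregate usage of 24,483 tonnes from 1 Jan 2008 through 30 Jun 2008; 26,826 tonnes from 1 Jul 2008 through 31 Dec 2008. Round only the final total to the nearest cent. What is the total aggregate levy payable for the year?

1 Jan – 30 Jun 2008: 24,483 tonnes at £2.97/tonne → £72,714.51
1 Jul – 31 Dec 2008: 26,826 tonnes at £1.11/tonne → £29,776.86

£102,491.37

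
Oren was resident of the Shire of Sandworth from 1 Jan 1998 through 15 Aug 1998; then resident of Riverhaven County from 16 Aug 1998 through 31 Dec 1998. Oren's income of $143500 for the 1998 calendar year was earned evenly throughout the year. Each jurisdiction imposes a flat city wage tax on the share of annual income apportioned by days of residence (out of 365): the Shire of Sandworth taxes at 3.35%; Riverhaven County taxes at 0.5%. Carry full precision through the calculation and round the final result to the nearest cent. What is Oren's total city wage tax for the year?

$3260.99

The Shire of Sandworth, 1 Jan – 15 Aug 1998: 227 days → $143500 × 3.35% × 227/365 = $2989.7144
Riverhaven County, 16 Aug – 31 Dec 1998: 138 days → $143500 × 0.5% × 138/365 = $271.2740
Total = $3260.9884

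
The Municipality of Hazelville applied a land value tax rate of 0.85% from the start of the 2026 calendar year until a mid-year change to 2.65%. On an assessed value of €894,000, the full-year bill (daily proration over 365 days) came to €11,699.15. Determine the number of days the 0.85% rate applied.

272 days

Let d = days at the first rate; then 365 − d days at the second rate.
€894,000 × [0.85%·d + 2.65%·(365−d)] / 365 = €11,699.15
Solving gives d = 272, so the new rate took effect on September 30, 2026.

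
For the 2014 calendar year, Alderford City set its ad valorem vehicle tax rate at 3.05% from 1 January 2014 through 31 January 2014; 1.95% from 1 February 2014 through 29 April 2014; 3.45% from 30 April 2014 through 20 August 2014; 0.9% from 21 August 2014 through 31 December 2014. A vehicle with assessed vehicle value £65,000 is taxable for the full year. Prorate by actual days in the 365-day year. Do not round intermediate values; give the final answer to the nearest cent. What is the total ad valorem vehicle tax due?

£1,381.38

1 January – 31 January 2014: 31 days at 3.05% → £65,000 × 3.05% × 31/365 = £168.3767
1 February – 29 April 2014: 88 days at 1.95% → £65,000 × 1.95% × 88/365 = £305.5890
30 April – 20 August 2014: 113 days at 3.45% → £65,000 × 3.45% × 113/365 = £694.2534
21 August – 31 December 2014: 133 days at 0.9% → £65,000 × 0.9% × 133/365 = £213.1644
Total = £1,381.3836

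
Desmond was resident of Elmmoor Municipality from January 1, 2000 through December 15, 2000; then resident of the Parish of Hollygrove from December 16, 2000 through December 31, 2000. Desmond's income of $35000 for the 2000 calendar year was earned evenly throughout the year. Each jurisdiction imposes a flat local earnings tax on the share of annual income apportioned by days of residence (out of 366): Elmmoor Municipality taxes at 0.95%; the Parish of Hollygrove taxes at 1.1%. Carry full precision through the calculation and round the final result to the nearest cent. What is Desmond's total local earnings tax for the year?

Elmmoor Municipality, January 1 – December 15, 2000: 350 days → $35000 × 0.95% × 350/366 = $317.9645
The Parish of Hollygrove, December 16 – December 31, 2000: 16 days → $35000 × 1.1% × 16/366 = $16.8306
Total = $334.7951

$334.80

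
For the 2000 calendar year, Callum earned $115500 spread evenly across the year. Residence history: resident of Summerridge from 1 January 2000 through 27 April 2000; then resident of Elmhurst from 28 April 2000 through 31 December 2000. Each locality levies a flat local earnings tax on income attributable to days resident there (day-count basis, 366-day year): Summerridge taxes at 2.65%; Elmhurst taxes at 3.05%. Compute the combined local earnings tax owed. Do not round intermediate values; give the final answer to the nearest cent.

$3373.80

Summerridge, 1 January – 27 April 2000: 118 days → $115500 × 2.65% × 118/366 = $986.7992
Elmhurst, 28 April – 31 December 2000: 248 days → $115500 × 3.05% × 248/366 = $2387.0000
Total = $3373.7992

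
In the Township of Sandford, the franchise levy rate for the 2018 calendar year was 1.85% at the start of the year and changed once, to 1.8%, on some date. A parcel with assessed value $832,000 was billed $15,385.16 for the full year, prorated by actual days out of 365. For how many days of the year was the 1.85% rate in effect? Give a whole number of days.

359 days

Let d = days at the first rate; then 365 − d days at the second rate.
$832,000 × [1.85%·d + 1.8%·(365−d)] / 365 = $15,385.16
Solving gives d = 359, so the new rate took effect on December 26, 2018.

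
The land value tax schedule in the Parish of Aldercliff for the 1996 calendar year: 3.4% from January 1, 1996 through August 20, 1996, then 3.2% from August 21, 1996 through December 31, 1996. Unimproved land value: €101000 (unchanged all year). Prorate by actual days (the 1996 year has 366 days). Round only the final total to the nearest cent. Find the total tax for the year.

€3360.60

January 1 – August 20, 1996: 233 days at 3.4% → €101000 × 3.4% × 233/366 = €2186.1257
August 21 – December 31, 1996: 133 days at 3.2% → €101000 × 3.2% × 133/366 = €1174.4699
Total = €3360.5956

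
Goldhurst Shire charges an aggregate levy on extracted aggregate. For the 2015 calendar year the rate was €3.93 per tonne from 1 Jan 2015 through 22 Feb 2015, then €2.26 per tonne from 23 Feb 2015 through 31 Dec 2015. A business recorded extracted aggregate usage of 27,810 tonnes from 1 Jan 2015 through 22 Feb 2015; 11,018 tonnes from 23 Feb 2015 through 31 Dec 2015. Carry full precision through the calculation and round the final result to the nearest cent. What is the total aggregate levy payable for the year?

1 Jan – 22 Feb 2015: 27,810 tonnes at €3.93/tonne → €109293.30
23 Feb – 31 Dec 2015: 11,018 tonnes at €2.26/tonne → €24900.68

€134193.98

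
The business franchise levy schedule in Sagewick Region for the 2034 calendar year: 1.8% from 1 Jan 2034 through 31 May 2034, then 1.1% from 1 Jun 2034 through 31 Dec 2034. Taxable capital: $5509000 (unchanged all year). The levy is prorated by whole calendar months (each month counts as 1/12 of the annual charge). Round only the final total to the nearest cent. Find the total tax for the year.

1 Jan – 31 May 2034: 5 months at 1.8% → $5509000 × 1.8% × 5/12 = $41317.5000
1 Jun – 31 Dec 2034: 7 months at 1.1% → $5509000 × 1.1% × 7/12 = $35349.4167
Total = $76666.9167

$76666.92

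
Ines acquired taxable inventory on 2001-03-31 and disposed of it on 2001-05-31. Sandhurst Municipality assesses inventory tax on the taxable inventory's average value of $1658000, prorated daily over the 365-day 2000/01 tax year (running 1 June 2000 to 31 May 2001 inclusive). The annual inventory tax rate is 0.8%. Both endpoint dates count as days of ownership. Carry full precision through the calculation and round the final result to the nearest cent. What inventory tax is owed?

$2253.06

Days held (2001-03-31 to 2001-05-31): 62 out of 365
Tax = $1658000 × 0.8% × 62/365 = $2253.0630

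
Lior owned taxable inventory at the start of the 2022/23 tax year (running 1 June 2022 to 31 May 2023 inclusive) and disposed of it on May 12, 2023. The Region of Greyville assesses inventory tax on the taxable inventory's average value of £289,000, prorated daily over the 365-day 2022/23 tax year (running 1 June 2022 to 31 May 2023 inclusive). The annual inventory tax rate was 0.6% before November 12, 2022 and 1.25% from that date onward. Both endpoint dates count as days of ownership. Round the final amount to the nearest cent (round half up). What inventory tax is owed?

£2,580.41

June 1 – November 11, 2022: 164 days at 0.6% → £289,000 × 0.6% × 164/365 = £779.1123
November 12, 2022 – May 12, 2023: 182 days at 1.25% → £289,000 × 1.25% × 182/365 = £1,801.3014
Total = £2,580.4137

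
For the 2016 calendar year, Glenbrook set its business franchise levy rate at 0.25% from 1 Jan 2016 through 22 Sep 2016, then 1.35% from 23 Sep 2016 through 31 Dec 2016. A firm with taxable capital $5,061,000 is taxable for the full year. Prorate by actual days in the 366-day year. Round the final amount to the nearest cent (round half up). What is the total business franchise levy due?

1 Jan – 22 Sep 2016: 266 days at 0.25% → $5,061,000 × 0.25% × 266/366 = $9,195.5328
23 Sep – 31 Dec 2016: 100 days at 1.35% → $5,061,000 × 1.35% × 100/366 = $18,667.6230
Total = $27,863.1557

$27,863.16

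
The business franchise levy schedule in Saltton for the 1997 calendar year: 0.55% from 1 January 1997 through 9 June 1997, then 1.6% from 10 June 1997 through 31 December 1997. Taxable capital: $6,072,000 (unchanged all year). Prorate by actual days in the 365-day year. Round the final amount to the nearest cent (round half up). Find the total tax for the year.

$69,204.16

1 January – 9 June 1997: 160 days at 0.55% → $6,072,000 × 0.55% × 160/365 = $14,639.3425
10 June – 31 December 1997: 205 days at 1.6% → $6,072,000 × 1.6% × 205/365 = $54,564.8219
Total = $69,204.1644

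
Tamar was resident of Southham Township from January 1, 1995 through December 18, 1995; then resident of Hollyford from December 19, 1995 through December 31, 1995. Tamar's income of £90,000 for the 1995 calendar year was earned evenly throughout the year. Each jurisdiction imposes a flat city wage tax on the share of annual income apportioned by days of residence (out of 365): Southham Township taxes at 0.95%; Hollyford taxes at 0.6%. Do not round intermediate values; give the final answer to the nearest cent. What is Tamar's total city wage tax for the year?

Southham Township, January 1 – December 18, 1995: 352 days → £90,000 × 0.95% × 352/365 = £824.5479
Hollyford, December 19 – December 31, 1995: 13 days → £90,000 × 0.6% × 13/365 = £19.2329
Total = £843.7808

£843.78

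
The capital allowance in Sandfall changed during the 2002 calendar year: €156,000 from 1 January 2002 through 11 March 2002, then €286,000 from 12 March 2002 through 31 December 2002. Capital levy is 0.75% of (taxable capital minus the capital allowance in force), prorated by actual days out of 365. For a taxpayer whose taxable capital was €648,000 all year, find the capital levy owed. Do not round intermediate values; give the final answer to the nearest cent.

1 January – 11 March 2002: 70 days, exemption €156,000 → (€648,000 − €156,000) × 0.75% × 70/365 = €707.6712
12 March – 31 December 2002: 295 days, exemption €286,000 → (€648,000 − €286,000) × 0.75% × 295/365 = €2,194.3151
Total = €2,901.9863

€2,901.99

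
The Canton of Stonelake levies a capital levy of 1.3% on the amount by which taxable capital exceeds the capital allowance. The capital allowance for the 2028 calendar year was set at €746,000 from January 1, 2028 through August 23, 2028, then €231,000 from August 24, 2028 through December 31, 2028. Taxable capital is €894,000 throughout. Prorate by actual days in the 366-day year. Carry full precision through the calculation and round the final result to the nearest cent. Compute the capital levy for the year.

€4,302.01

January 1 – August 23, 2028: 236 days, exemption €746,000 → (€894,000 − €746,000) × 1.3% × 236/366 = €1,240.6120
August 24 – December 31, 2028: 130 days, exemption €231,000 → (€894,000 − €231,000) × 1.3% × 130/366 = €3,061.3934
Total = €4,302.0055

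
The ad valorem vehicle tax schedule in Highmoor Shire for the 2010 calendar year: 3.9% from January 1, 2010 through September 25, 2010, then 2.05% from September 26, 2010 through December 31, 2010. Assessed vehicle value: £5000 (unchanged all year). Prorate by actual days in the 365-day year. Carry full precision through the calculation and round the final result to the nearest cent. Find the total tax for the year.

£170.42

January 1 – September 25, 2010: 268 days at 3.9% → £5000 × 3.9% × 268/365 = £143.1781
September 26 – December 31, 2010: 97 days at 2.05% → £5000 × 2.05% × 97/365 = £27.2397
Total = £170.4178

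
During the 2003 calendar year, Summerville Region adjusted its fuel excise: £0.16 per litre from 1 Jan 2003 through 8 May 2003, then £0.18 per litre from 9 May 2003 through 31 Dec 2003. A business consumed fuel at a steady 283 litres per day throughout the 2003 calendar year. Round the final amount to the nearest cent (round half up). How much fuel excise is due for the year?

1 Jan – 8 May 2003: 128 days × 283 litres/day = 36,224 litres at £0.16/litre → £5,795.84
9 May – 31 Dec 2003: 237 days × 283 litres/day = 67,071 litres at £0.18/litre → £12,072.78

£17,868.62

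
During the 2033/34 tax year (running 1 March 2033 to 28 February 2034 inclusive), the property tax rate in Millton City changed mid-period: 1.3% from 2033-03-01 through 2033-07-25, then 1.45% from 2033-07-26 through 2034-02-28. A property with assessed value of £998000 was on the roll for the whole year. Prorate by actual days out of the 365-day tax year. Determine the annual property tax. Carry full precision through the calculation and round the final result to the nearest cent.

£13868.10

2033-03-01 to 2033-07-25: 147 days at 1.3% → £998000 × 1.3% × 147/365 = £5225.1452
2033-07-26 to 2034-02-28: 218 days at 1.45% → £998000 × 1.45% × 218/365 = £8642.9534
Total = £13868.0986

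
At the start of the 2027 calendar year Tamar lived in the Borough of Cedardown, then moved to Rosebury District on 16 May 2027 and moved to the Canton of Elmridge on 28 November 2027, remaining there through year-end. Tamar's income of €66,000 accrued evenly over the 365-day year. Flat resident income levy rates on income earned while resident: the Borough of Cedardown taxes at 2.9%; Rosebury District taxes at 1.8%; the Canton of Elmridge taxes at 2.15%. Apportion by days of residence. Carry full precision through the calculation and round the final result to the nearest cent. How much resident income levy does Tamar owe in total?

The Borough of Cedardown, 1 January – 15 May 2027: 135 days → €66,000 × 2.9% × 135/365 = €707.9178
Rosebury District, 16 May – 27 November 2027: 196 days → €66,000 × 1.8% × 196/365 = €637.9397
The Canton of Elmridge, 28 November – 31 December 2027: 34 days → €66,000 × 2.15% × 34/365 = €132.1808
Total = €1,478.0384

€1,478.04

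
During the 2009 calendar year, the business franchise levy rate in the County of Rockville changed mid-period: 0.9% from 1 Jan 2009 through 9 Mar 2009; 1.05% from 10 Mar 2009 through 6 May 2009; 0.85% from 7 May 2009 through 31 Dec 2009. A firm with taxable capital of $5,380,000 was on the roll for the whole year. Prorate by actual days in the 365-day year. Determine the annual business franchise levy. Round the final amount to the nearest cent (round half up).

1 Jan – 9 Mar 2009: 68 days at 0.9% → $5,380,000 × 0.9% × 68/365 = $9,020.7123
10 Mar – 6 May 2009: 58 days at 1.05% → $5,380,000 × 1.05% × 58/365 = $8,976.4932
7 May – 31 Dec 2009: 239 days at 0.85% → $5,380,000 × 0.85% × 239/365 = $29,943.7534
Total = $47,940.9589

$47,940.96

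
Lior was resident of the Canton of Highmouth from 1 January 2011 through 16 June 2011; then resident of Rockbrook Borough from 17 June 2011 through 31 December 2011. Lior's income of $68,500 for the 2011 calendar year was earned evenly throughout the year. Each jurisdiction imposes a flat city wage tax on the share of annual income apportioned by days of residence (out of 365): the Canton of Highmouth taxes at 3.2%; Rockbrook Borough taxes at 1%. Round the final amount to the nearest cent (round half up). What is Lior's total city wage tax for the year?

The Canton of Highmouth, 1 January – 16 June 2011: 167 days → $68,500 × 3.2% × 167/365 = $1,002.9151
Rockbrook Borough, 17 June – 31 December 2011: 198 days → $68,500 × 1% × 198/365 = $371.5890
Total = $1,374.5041

$1,374.50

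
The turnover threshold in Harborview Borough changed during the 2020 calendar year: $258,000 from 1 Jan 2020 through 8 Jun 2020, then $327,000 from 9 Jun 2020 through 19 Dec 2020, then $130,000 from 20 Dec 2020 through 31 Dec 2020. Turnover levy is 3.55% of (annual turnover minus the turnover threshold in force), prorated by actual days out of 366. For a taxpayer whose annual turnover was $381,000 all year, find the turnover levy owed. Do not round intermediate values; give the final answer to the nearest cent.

1 Jan – 8 Jun 2020: 160 days, exemption $258,000 → ($381,000 − $258,000) × 3.55% × 160/366 = $1,908.8525
9 Jun – 19 Dec 2020: 194 days, exemption $327,000 → ($381,000 − $327,000) × 3.55% × 194/366 = $1,016.1148
20 Dec – 31 Dec 2020: 12 days, exemption $130,000 → ($381,000 − $130,000) × 3.55% × 12/366 = $292.1475
Total = $3,217.1148

$3,217.11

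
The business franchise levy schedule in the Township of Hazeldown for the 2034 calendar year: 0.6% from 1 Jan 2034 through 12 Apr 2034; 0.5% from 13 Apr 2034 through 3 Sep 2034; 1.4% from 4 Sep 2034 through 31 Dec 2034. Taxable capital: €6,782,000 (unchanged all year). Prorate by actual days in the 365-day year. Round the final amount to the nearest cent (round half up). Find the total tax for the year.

1 Jan – 12 Apr 2034: 102 days at 0.6% → €6,782,000 × 0.6% × 102/365 = €11,371.4630
13 Apr – 3 Sep 2034: 144 days at 0.5% → €6,782,000 × 0.5% × 144/365 = €13,378.1918
4 Sep – 31 Dec 2034: 119 days at 1.4% → €6,782,000 × 1.4% × 119/365 = €30,955.6493
Total = €55,705.3041

€55,705.30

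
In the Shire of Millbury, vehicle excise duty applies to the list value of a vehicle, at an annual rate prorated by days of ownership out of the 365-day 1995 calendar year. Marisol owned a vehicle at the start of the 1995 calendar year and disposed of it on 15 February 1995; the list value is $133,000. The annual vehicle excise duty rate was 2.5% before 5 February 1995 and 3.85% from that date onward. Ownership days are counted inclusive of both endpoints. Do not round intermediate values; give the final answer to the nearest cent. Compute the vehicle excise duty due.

1 January – 4 February 1995: 35 days at 2.5% → $133,000 × 2.5% × 35/365 = $318.8356
5 February – 15 February 1995: 11 days at 3.85% → $133,000 × 3.85% × 11/365 = $154.3164
Total = $473.1521

$473.15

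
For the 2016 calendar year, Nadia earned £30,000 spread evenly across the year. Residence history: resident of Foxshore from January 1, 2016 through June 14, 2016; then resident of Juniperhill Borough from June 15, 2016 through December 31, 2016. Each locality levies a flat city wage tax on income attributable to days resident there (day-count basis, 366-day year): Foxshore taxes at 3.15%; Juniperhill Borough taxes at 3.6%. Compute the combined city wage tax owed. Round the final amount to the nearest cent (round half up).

Foxshore, January 1 – June 14, 2016: 166 days → £30,000 × 3.15% × 166/366 = £428.6066
Juniperhill Borough, June 15 – December 31, 2016: 200 days → £30,000 × 3.6% × 200/366 = £590.1639
Total = £1,018.7705

£1,018.77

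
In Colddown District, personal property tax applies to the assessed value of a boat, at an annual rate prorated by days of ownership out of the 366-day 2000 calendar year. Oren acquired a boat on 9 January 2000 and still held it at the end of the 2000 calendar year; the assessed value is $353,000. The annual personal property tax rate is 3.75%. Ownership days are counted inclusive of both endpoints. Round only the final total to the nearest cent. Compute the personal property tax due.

$12,948.16

Days held (9 January – 31 December 2000): 358 out of 366
Tax = $353,000 × 3.75% × 358/366 = $12,948.1557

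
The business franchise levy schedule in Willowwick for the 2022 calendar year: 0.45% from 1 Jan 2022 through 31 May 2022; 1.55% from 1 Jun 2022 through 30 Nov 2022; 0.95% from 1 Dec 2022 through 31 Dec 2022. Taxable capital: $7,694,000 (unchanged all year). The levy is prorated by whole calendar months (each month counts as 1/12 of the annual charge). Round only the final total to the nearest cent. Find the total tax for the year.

$80,145.83

1 Jan – 31 May 2022: 5 months at 0.45% → $7,694,000 × 0.45% × 5/12 = $14,426.2500
1 Jun – 30 Nov 2022: 6 months at 1.55% → $7,694,000 × 1.55% × 6/12 = $59,628.5000
1 Dec – 31 Dec 2022: 1 month at 0.95% → $7,694,000 × 0.95% × 1/12 = $6,091.0833
Total = $80,145.8333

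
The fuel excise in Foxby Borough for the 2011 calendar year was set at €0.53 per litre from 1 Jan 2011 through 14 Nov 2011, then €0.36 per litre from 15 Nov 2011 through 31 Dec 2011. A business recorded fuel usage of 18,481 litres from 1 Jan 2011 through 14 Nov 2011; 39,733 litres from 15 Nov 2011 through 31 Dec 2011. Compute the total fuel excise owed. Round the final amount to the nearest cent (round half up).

1 Jan – 14 Nov 2011: 18,481 litres at €0.53/litre → €9794.93
15 Nov – 31 Dec 2011: 39,733 litres at €0.36/litre → €14303.88

€24098.81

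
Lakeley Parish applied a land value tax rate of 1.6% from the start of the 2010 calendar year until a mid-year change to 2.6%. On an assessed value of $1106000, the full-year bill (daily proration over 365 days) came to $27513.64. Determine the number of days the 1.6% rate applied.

Let d = days at the first rate; then 365 − d days at the second rate.
$1106000 × [1.6%·d + 2.6%·(365−d)] / 365 = $27513.64
Solving gives d = 41, so the new rate took effect on 11 February 2010.

41 days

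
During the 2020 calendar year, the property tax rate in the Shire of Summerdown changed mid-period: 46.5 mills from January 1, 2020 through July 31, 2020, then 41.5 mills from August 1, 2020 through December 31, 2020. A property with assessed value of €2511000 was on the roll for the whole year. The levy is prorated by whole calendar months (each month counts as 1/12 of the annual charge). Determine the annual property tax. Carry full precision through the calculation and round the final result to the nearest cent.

€111530.25

January 1 – July 31, 2020: 7 months at 46.5 mills → €2511000 × 4.65% × 7/12 = €68110.8750
August 1 – December 31, 2020: 5 months at 41.5 mills → €2511000 × 4.15% × 5/12 = €43419.3750
Total = €111530.2500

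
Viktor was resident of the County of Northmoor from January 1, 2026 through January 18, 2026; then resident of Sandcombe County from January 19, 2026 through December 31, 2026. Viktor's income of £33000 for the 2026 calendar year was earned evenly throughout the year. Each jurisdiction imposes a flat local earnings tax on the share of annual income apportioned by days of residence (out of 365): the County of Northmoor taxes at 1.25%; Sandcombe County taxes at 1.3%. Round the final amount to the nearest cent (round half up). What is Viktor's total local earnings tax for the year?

The County of Northmoor, January 1 – January 18, 2026: 18 days → £33000 × 1.25% × 18/365 = £20.3425
Sandcombe County, January 19 – December 31, 2026: 347 days → £33000 × 1.3% × 347/365 = £407.8438
Total = £428.1863

£428.19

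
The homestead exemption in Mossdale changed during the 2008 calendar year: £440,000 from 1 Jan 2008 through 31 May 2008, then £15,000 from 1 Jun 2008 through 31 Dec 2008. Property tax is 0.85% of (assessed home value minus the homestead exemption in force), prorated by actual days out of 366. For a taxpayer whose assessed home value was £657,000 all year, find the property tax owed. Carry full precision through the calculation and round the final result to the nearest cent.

£3,956.73

1 Jan – 31 May 2008: 152 days, exemption £440,000 → (£657,000 − £440,000) × 0.85% × 152/366 = £766.0219
1 Jun – 31 Dec 2008: 214 days, exemption £15,000 → (£657,000 − £15,000) × 0.85% × 214/366 = £3,190.7049
Total = £3,956.7268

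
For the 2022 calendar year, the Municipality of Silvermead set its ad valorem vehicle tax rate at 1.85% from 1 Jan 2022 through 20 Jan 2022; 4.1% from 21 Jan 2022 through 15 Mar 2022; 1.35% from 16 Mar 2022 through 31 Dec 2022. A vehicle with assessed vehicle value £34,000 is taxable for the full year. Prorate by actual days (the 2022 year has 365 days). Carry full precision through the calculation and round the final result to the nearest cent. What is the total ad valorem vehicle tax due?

1 Jan – 20 Jan 2022: 20 days at 1.85% → £34,000 × 1.85% × 20/365 = £34.4658
21 Jan – 15 Mar 2022: 54 days at 4.1% → £34,000 × 4.1% × 54/365 = £206.2356
16 Mar – 31 Dec 2022: 291 days at 1.35% → £34,000 × 1.35% × 291/365 = £365.9425
Total = £606.6438

£606.64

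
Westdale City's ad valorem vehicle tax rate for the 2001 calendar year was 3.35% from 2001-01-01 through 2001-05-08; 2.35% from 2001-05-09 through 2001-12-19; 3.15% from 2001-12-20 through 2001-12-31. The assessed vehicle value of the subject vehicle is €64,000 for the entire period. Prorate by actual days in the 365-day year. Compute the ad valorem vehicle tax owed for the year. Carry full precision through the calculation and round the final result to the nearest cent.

€1,745.27

2001-01-01 to 2001-05-08: 128 days at 3.35% → €64,000 × 3.35% × 128/365 = €751.8685
2001-05-09 to 2001-12-19: 225 days at 2.35% → €64,000 × 2.35% × 225/365 = €927.1233
2001-12-20 to 2001-12-31: 12 days at 3.15% → €64,000 × 3.15% × 12/365 = €66.2795
Total = €1,745.2712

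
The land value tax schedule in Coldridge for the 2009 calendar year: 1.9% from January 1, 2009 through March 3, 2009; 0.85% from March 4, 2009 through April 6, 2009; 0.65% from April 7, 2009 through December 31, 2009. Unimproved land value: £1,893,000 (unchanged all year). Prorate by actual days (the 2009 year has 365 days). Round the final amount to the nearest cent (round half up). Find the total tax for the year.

£16,676.55

January 1 – March 3, 2009: 62 days at 1.9% → £1,893,000 × 1.9% × 62/365 = £6,109.4630
March 4 – April 6, 2009: 34 days at 0.85% → £1,893,000 × 0.85% × 34/365 = £1,498.8411
April 7 – December 31, 2009: 269 days at 0.65% → £1,893,000 × 0.65% × 269/365 = £9,068.2479
Total = £16,676.5521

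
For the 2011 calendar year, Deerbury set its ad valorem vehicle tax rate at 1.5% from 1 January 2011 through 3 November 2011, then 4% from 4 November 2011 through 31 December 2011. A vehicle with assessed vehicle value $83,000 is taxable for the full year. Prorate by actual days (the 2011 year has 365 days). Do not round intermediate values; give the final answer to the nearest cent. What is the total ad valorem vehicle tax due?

$1,574.73

1 January – 3 November 2011: 307 days at 1.5% → $83,000 × 1.5% × 307/365 = $1,047.1644
4 November – 31 December 2011: 58 days at 4% → $83,000 × 4% × 58/365 = $527.5616
Total = $1,574.7260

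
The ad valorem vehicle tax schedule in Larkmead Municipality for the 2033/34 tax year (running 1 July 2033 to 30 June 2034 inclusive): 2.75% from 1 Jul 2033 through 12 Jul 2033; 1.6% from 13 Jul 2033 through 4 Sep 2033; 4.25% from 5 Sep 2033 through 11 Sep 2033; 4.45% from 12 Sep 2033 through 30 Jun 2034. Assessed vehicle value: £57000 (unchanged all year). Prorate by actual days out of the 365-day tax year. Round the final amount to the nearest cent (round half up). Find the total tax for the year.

£2262.12

1 Jul – 12 Jul 2033: 12 days at 2.75% → £57000 × 2.75% × 12/365 = £51.5342
13 Jul – 4 Sep 2033: 54 days at 1.6% → £57000 × 1.6% × 54/365 = £134.9260
5 Sep – 11 Sep 2033: 7 days at 4.25% → £57000 × 4.25% × 7/365 = £46.4589
12 Sep 2033 – 30 Jun 2034: 292 days at 4.45% → £57000 × 4.45% × 292/365 = £2029.2000
Total = £2262.1192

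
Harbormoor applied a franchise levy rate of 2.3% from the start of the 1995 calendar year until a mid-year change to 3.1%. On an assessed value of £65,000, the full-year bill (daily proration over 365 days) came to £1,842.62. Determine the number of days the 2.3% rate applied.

Let d = days at the first rate; then 365 − d days at the second rate.
£65,000 × [2.3%·d + 3.1%·(365−d)] / 365 = £1,842.62
Solving gives d = 121, so the new rate took effect on May 2, 1995.

121 days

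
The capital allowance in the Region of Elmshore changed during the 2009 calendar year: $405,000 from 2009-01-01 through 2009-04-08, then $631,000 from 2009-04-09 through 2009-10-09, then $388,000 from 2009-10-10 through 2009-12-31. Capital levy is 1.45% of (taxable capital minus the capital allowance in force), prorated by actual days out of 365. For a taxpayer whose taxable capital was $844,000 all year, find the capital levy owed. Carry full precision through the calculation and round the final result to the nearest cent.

2009-01-01 to 2009-04-08: 98 days, exemption $405,000 → ($844,000 − $405,000) × 1.45% × 98/365 = $1,709.0932
2009-04-09 to 2009-10-09: 184 days, exemption $631,000 → ($844,000 − $631,000) × 1.45% × 184/365 = $1,556.9425
2009-10-10 to 2009-12-31: 83 days, exemption $388,000 → ($844,000 − $388,000) × 1.45% × 83/365 = $1,503.5507
Total = $4,769.5863

$4,769.59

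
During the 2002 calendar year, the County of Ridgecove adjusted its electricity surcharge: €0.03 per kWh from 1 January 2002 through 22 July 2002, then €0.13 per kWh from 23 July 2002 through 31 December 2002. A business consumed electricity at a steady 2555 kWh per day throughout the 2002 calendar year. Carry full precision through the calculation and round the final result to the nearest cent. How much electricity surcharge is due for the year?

€69,368.25

1 January – 22 July 2002: 203 days × 2555 kWh/day = 518,665 kWh at €0.03/kWh → €15,559.95
23 July – 31 December 2002: 162 days × 2555 kWh/day = 413,910 kWh at €0.13/kWh → €53,808.30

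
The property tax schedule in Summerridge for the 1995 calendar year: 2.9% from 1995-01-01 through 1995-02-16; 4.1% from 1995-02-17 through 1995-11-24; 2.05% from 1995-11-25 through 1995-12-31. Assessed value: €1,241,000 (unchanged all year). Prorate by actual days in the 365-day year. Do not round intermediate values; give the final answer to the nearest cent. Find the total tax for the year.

€46,384.50

1995-01-01 to 1995-02-16: 47 days at 2.9% → €1,241,000 × 2.9% × 47/365 = €4,634.2000
1995-02-17 to 1995-11-24: 281 days at 4.1% → €1,241,000 × 4.1% × 281/365 = €39,171.4000
1995-11-25 to 1995-12-31: 37 days at 2.05% → €1,241,000 × 2.05% × 37/365 = €2,578.9000
Total = €46,384.5000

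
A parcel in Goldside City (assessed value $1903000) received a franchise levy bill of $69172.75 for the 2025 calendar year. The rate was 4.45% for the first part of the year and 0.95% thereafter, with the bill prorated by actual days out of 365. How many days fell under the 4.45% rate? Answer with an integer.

Let d = days at the first rate; then 365 − d days at the second rate.
$1903000 × [4.45%·d + 0.95%·(365−d)] / 365 = $69172.75
Solving gives d = 280, so the new rate took effect on October 8, 2025.

280 days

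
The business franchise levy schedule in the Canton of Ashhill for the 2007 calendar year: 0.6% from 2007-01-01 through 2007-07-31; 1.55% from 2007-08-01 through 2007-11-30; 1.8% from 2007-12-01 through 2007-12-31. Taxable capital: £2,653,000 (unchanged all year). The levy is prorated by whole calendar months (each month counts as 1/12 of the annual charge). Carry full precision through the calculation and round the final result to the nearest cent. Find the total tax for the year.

2007-01-01 to 2007-07-31: 7 months at 0.6% → £2,653,000 × 0.6% × 7/12 = £9,285.5000
2007-08-01 to 2007-11-30: 4 months at 1.55% → £2,653,000 × 1.55% × 4/12 = £13,707.1667
2007-12-01 to 2007-12-31: 1 month at 1.8% → £2,653,000 × 1.8% × 1/12 = £3,979.5000
Total = £26,972.1667

£26,972.17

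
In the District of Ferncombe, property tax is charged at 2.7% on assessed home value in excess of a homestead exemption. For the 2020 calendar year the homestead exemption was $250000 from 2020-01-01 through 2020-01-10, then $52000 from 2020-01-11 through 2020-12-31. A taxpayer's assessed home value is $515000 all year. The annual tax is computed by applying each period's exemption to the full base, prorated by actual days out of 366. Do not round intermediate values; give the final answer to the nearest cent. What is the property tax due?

$12354.93

2020-01-01 to 2020-01-10: 10 days, exemption $250000 → ($515000 − $250000) × 2.7% × 10/366 = $195.4918
2020-01-11 to 2020-12-31: 356 days, exemption $52000 → ($515000 − $52000) × 2.7% × 356/366 = $12159.4426
Total = $12354.9344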